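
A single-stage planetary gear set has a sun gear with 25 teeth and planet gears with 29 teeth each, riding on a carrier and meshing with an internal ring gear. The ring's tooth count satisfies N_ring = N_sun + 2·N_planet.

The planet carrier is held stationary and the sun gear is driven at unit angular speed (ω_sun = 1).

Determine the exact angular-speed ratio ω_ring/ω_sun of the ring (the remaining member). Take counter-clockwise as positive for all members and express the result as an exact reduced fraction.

-25/83

N_ring = 25 + 2·29 = 83
25(ω_s−ω_c) = −83(ω_r−ω_c),  ω_c=0, ω_s=1
ω_r = 0 − (25/83)(1−0) = -25/83
ω_r/ω_s = -25/83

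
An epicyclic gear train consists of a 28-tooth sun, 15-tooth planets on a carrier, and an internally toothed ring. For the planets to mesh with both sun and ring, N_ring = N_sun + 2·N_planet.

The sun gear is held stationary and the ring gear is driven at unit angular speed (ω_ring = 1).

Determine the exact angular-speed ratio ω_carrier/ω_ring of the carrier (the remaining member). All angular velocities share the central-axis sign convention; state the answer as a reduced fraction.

29/43

N_ring = 28 + 2·15 = 58
28(ω_s−ω_c) = −58(ω_r−ω_c),  ω_s=0, ω_r=1
28(0−ω_c) = −58(1−ω_c)  ⇒  86ω_c = 58  ⇒  ω_c = 29/43
ω_c/ω_r = 29/43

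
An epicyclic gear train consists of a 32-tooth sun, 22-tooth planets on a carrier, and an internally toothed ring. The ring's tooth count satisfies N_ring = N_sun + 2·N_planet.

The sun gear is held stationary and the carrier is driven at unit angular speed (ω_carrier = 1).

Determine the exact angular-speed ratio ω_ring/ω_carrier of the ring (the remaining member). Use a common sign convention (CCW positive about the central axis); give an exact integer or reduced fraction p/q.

N_ring = 32 + 2·22 = 76
32(ω_s−ω_c) = −76(ω_r−ω_c),  ω_s=0, ω_c=1
ω_r = 1 − (32/76)(0−1) = 27/19
ω_r/ω_c = 27/19

27/19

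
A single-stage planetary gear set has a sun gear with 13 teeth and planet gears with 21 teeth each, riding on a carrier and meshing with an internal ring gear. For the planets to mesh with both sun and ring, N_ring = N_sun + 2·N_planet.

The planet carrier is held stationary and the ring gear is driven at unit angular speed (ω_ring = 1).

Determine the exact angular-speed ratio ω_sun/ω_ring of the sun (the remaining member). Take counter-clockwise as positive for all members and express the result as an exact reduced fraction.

-55/13

N_ring = 13 + 2·21 = 55
13(ω_s−ω_c) = −55(ω_r−ω_c),  ω_c=0, ω_r=1
ω_s = 0 − (55/13)(1−0) = -55/13
ω_s/ω_r = -55/13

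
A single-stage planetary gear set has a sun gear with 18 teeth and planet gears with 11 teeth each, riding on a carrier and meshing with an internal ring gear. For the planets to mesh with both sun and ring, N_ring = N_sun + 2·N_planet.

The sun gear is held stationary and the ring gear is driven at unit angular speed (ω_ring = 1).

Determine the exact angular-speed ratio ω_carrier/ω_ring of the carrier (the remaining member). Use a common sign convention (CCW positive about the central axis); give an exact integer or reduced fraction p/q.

N_ring = 18 + 2·11 = 40
18(ω_s−ω_c) = −40(ω_r−ω_c),  ω_s=0, ω_r=1
18(0−ω_c) = −40(1−ω_c)  ⇒  58ω_c = 40  ⇒  ω_c = 20/29
ω_c/ω_r = 20/29

20/29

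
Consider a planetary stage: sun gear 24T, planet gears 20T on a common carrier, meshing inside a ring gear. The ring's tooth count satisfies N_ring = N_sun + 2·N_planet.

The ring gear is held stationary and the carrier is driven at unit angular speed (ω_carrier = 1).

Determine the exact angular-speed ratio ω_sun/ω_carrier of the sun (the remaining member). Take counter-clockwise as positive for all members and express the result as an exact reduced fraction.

N_ring = 24 + 2·20 = 64
24(ω_s−ω_c) = −64(ω_r−ω_c),  ω_r=0, ω_c=1
ω_s = 1 − (64/24)(0−1) = 11/3
ω_s/ω_c = 11/3

11/3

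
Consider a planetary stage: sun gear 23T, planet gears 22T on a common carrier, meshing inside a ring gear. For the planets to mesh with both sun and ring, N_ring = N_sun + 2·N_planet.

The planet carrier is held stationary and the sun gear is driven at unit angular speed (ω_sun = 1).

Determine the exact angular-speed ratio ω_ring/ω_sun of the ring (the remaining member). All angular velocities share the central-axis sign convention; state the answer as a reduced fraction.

-23/67

N_ring = 23 + 2·22 = 67
23(ω_s−ω_c) = −67(ω_r−ω_c),  ω_c=0, ω_s=1
ω_r = 0 − (23/67)(1−0) = -23/67
ω_r/ω_s = -23/67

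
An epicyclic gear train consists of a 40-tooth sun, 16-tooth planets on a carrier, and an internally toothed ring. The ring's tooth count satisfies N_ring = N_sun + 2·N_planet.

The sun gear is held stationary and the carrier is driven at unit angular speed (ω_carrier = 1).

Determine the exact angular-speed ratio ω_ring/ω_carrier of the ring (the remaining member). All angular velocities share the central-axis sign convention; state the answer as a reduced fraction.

14/9

N_ring = 40 + 2·16 = 72
40(ω_s−ω_c) = −72(ω_r−ω_c),  ω_s=0, ω_c=1
ω_r = 1 − (40/72)(0−1) = 14/9
ω_r/ω_c = 14/9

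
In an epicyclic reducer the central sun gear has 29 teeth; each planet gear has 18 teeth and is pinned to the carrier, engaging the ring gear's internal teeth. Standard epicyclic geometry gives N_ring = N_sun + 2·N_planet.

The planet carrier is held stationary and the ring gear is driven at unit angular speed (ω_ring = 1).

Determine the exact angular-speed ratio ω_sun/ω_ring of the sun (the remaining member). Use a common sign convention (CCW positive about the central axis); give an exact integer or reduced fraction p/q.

-65/29

N_ring = 29 + 2·18 = 65
29(ω_s−ω_c) = −65(ω_r−ω_c),  ω_c=0, ω_r=1
ω_s = 0 − (65/29)(1−0) = -65/29
ω_s/ω_r = -65/29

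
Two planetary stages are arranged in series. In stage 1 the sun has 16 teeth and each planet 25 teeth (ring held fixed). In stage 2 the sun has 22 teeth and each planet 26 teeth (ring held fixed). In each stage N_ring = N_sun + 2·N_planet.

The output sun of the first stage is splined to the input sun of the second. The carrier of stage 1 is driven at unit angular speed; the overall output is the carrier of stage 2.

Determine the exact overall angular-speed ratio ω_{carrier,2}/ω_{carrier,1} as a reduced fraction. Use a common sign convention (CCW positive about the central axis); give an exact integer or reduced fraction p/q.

451/384

Stage 1: N_ring = 16 + 2·25 = 66
Stage 1: 16(ω_s−ω_c) = −66(ω_r−ω_c),  ω_r=0, ω_c=1
Stage 1: ω_s = 1 − (66/16)(0−1) = 41/8
  ⇒ ω_s¹/ω_c¹ = 41/8
Stage 2: N_ring = 22 + 2·26 = 74
Stage 2: 22(ω_s−ω_c) = −74(ω_r−ω_c),  ω_r=0, ω_s=1
Stage 2: 22(1−ω_c) = −74(0−ω_c)  ⇒  96ω_c = 22  ⇒  ω_c = 11/48
  ⇒ ω_c²/ω_s² = 11/48
Coupling ω_s² = ω_s¹ ⇒ overall = 41/8 × 11/48 = 451/384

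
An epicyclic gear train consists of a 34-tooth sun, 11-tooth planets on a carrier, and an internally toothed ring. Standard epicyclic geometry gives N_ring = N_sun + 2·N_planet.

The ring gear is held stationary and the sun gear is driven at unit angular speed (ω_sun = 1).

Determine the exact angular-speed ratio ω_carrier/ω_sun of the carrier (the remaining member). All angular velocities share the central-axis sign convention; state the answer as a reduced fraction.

N_ring = 34 + 2·11 = 56
34(ω_s−ω_c) = −56(ω_r−ω_c),  ω_r=0, ω_s=1
34(1−ω_c) = −56(0−ω_c)  ⇒  90ω_c = 34  ⇒  ω_c = 17/45
ω_c/ω_s = 17/45

17/45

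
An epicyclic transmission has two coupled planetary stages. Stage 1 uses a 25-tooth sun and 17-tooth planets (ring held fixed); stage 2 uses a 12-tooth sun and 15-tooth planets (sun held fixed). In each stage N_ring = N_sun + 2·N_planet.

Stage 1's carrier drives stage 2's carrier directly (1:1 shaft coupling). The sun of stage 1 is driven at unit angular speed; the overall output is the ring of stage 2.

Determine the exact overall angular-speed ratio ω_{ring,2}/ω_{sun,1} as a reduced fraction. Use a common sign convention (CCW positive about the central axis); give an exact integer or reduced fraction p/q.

Stage 1: N_ring = 25 + 2·17 = 59
Stage 1: 25(ω_s−ω_c) = −59(ω_r−ω_c),  ω_r=0, ω_s=1
Stage 1: 25(1−ω_c) = −59(0−ω_c)  ⇒  84ω_c = 25  ⇒  ω_c = 25/84
  ⇒ ω_c¹/ω_s¹ = 25/84
Stage 2: N_ring = 12 + 2·15 = 42
Stage 2: 12(ω_s−ω_c) = −42(ω_r−ω_c),  ω_s=0, ω_c=1
Stage 2: ω_r = 1 − (12/42)(0−1) = 9/7
  ⇒ ω_r²/ω_c² = 9/7
Coupling ω_c² = ω_c¹ ⇒ overall = 25/84 × 9/7 = 75/196

75/196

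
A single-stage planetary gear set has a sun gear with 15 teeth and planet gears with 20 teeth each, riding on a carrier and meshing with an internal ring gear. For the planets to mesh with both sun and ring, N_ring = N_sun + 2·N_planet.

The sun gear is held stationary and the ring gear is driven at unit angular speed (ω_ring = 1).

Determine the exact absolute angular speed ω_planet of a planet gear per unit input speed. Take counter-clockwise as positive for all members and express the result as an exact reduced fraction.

11/8

N_ring = 15 + 2·20 = 55
15(ω_s−ω_c) = −55(ω_r−ω_c),  ω_s=0, ω_r=1
15(0−ω_c) = −55(1−ω_c)  ⇒  70ω_c = 55  ⇒  ω_c = 11/14
sun–planet: 15·(0−11/14) = −20·(ω_p−ω_c)  ⇒  ω_p−ω_c = −(15/20)·(-11/14) = 33/56
ω_p = 11/14 + 33/56 = 11/8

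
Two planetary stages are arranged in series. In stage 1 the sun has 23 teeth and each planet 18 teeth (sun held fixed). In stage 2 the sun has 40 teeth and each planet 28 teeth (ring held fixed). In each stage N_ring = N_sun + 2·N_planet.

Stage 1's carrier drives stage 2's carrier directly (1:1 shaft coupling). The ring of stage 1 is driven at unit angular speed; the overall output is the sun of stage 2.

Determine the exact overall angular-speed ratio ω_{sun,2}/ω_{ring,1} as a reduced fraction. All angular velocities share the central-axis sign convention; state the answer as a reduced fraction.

Stage 1: N_ring = 23 + 2·18 = 59
Stage 1: 23(ω_s−ω_c) = −59(ω_r−ω_c),  ω_s=0, ω_r=1
Stage 1: 23(0−ω_c) = −59(1−ω_c)  ⇒  82ω_c = 59  ⇒  ω_c = 59/82
  ⇒ ω_c¹/ω_r¹ = 59/82
Stage 2: N_ring = 40 + 2·28 = 96
Stage 2: 40(ω_s−ω_c) = −96(ω_r−ω_c),  ω_r=0, ω_c=1
Stage 2: ω_s = 1 − (96/40)(0−1) = 17/5
  ⇒ ω_s²/ω_c² = 17/5
Coupling ω_c² = ω_c¹ ⇒ overall = 59/82 × 17/5 = 1003/410

1003/410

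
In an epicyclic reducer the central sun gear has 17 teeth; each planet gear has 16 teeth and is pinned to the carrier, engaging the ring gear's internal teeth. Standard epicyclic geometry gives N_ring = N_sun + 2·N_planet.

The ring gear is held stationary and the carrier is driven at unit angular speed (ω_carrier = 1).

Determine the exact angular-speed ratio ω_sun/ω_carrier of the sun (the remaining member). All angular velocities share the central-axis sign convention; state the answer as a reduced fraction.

N_ring = 17 + 2·16 = 49
17(ω_s−ω_c) = −49(ω_r−ω_c),  ω_r=0, ω_c=1
ω_s = 1 − (49/17)(0−1) = 66/17
ω_s/ω_c = 66/17

66/17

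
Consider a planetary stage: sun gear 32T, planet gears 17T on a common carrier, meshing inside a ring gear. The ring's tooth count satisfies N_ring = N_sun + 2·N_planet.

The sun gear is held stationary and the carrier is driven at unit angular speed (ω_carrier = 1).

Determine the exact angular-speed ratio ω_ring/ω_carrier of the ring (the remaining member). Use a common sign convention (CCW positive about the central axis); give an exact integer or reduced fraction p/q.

49/33

N_ring = 32 + 2·17 = 66
32(ω_s−ω_c) = −66(ω_r−ω_c),  ω_s=0, ω_c=1
ω_r = 1 − (32/66)(0−1) = 49/33
ω_r/ω_c = 49/33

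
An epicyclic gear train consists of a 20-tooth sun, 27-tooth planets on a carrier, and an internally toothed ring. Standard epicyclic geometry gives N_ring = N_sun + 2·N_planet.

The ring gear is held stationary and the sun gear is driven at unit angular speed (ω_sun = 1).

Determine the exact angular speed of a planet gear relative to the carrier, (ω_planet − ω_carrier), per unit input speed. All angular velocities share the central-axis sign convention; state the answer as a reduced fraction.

-740/1269

N_ring = 20 + 2·27 = 74
20(ω_s−ω_c) = −74(ω_r−ω_c),  ω_r=0, ω_s=1
20(1−ω_c) = −74(0−ω_c)  ⇒  94ω_c = 20  ⇒  ω_c = 10/47
sun–planet: 20·(1−10/47) = −27·(ω_p−ω_c)  ⇒  ω_p−ω_c = −(20/27)·(37/47) = -740/1269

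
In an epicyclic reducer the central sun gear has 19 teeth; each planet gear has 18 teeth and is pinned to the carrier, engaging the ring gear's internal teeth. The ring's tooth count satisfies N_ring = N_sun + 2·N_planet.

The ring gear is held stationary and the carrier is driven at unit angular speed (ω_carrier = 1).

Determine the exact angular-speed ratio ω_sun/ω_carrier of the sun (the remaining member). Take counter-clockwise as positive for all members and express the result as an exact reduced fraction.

74/19

N_ring = 19 + 2·18 = 55
19(ω_s−ω_c) = −55(ω_r−ω_c),  ω_r=0, ω_c=1
ω_s = 1 − (55/19)(0−1) = 74/19
ω_s/ω_c = 74/19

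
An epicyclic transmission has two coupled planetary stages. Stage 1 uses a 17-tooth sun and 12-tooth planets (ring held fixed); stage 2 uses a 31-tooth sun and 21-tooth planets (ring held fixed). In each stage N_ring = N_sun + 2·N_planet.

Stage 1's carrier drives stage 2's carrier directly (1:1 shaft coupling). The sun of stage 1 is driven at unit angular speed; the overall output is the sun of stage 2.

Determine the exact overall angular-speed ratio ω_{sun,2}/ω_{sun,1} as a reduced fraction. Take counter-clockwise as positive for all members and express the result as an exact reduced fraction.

Stage 1: N_ring = 17 + 2·12 = 41
Stage 1: 17(ω_s−ω_c) = −41(ω_r−ω_c),  ω_r=0, ω_s=1
Stage 1: 17(1−ω_c) = −41(0−ω_c)  ⇒  58ω_c = 17  ⇒  ω_c = 17/58
  ⇒ ω_c¹/ω_s¹ = 17/58
Stage 2: N_ring = 31 + 2·21 = 73
Stage 2: 31(ω_s−ω_c) = −73(ω_r−ω_c),  ω_r=0, ω_c=1
Stage 2: ω_s = 1 − (73/31)(0−1) = 104/31
  ⇒ ω_s²/ω_c² = 104/31
Coupling ω_c² = ω_c¹ ⇒ overall = 17/58 × 104/31 = 884/899

884/899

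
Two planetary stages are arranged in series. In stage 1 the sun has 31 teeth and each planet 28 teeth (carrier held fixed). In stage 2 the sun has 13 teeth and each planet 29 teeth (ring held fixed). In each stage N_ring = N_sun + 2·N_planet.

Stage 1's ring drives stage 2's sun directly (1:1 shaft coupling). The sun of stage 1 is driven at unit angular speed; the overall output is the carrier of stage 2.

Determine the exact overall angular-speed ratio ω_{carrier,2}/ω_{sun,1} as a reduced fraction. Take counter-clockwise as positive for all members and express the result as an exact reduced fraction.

-403/7308

Stage 1: N_ring = 31 + 2·28 = 87
Stage 1: 31(ω_s−ω_c) = −87(ω_r−ω_c),  ω_c=0, ω_s=1
Stage 1: ω_r = 0 − (31/87)(1−0) = -31/87
  ⇒ ω_r¹/ω_s¹ = -31/87
Stage 2: N_ring = 13 + 2·29 = 71
Stage 2: 13(ω_s−ω_c) = −71(ω_r−ω_c),  ω_r=0, ω_s=1
Stage 2: 13(1−ω_c) = −71(0−ω_c)  ⇒  84ω_c = 13  ⇒  ω_c = 13/84
  ⇒ ω_c²/ω_s² = 13/84
Coupling ω_s² = ω_r¹ ⇒ overall = -31/87 × 13/84 = -403/7308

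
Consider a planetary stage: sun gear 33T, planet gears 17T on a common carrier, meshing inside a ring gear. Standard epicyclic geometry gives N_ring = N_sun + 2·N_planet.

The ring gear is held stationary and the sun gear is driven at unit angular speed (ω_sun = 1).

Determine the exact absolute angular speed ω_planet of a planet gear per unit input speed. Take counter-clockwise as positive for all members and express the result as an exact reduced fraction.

N_ring = 33 + 2·17 = 67
33(ω_s−ω_c) = −67(ω_r−ω_c),  ω_r=0, ω_s=1
33(1−ω_c) = −67(0−ω_c)  ⇒  100ω_c = 33  ⇒  ω_c = 33/100
sun–planet: 33·(1−33/100) = −17·(ω_p−ω_c)  ⇒  ω_p−ω_c = −(33/17)·(67/100) = -2211/1700
ω_p = 33/100 − 2211/1700 = -33/34

-33/34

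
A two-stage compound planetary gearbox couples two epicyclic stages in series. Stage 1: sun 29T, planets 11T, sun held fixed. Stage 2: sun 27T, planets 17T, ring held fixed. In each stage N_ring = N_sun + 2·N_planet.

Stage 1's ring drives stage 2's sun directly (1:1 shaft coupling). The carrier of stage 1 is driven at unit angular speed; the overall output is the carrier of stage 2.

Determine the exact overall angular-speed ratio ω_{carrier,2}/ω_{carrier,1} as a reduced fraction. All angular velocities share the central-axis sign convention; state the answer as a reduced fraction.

90/187

Stage 1: N_ring = 29 + 2·11 = 51
Stage 1: 29(ω_s−ω_c) = −51(ω_r−ω_c),  ω_s=0, ω_c=1
Stage 1: ω_r = 1 − (29/51)(0−1) = 80/51
  ⇒ ω_r¹/ω_c¹ = 80/51
Stage 2: N_ring = 27 + 2·17 = 61
Stage 2: 27(ω_s−ω_c) = −61(ω_r−ω_c),  ω_r=0, ω_s=1
Stage 2: 27(1−ω_c) = −61(0−ω_c)  ⇒  88ω_c = 27  ⇒  ω_c = 27/88
  ⇒ ω_c²/ω_s² = 27/88
Coupling ω_s² = ω_r¹ ⇒ overall = 80/51 × 27/88 = 90/187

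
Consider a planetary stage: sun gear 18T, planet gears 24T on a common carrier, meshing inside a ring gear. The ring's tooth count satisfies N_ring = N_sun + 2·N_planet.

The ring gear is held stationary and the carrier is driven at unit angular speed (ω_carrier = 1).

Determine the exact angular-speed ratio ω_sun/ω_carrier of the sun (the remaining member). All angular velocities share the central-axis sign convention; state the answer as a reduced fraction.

14/3

N_ring = 18 + 2·24 = 66
18(ω_s−ω_c) = −66(ω_r−ω_c),  ω_r=0, ω_c=1
ω_s = 1 − (66/18)(0−1) = 14/3
ω_s/ω_c = 14/3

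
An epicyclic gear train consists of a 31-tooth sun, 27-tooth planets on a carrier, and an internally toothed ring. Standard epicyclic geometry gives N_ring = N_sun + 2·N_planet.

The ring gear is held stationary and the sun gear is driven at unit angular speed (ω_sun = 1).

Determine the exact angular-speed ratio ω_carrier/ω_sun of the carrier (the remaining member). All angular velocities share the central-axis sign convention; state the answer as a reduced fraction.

31/116

N_ring = 31 + 2·27 = 85
31(ω_s−ω_c) = −85(ω_r−ω_c),  ω_r=0, ω_s=1
31(1−ω_c) = −85(0−ω_c)  ⇒  116ω_c = 31  ⇒  ω_c = 31/116
ω_c/ω_s = 31/116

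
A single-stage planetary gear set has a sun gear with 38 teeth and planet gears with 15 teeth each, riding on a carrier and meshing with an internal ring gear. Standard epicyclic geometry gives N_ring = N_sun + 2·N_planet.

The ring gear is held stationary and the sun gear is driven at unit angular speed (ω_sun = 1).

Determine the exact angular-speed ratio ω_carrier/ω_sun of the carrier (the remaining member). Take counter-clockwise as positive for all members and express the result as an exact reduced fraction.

N_ring = 38 + 2·15 = 68
38(ω_s−ω_c) = −68(ω_r−ω_c),  ω_r=0, ω_s=1
38(1−ω_c) = −68(0−ω_c)  ⇒  106ω_c = 38  ⇒  ω_c = 19/53
ω_c/ω_s = 19/53

19/53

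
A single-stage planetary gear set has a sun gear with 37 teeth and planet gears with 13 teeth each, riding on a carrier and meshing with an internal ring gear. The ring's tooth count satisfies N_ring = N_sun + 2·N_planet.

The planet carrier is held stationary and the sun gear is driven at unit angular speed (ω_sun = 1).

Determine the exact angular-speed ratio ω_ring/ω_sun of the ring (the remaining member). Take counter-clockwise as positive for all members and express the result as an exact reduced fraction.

-37/63

N_ring = 37 + 2·13 = 63
37(ω_s−ω_c) = −63(ω_r−ω_c),  ω_c=0, ω_s=1
ω_r = 0 − (37/63)(1−0) = -37/63
ω_r/ω_s = -37/63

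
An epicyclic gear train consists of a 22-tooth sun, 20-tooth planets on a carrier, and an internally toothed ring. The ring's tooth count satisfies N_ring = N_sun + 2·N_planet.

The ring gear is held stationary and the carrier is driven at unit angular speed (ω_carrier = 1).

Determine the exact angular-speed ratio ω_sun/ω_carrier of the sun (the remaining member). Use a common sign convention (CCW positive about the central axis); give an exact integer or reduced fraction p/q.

N_ring = 22 + 2·20 = 62
22(ω_s−ω_c) = −62(ω_r−ω_c),  ω_r=0, ω_c=1
ω_s = 1 − (62/22)(0−1) = 42/11
ω_s/ω_c = 42/11

42/11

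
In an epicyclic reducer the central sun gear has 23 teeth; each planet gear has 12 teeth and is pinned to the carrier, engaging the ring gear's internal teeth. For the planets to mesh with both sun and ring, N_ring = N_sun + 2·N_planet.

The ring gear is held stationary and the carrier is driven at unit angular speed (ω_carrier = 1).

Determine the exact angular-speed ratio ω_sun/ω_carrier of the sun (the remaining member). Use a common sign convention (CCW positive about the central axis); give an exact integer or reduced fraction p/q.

70/23

N_ring = 23 + 2·12 = 47
23(ω_s−ω_c) = −47(ω_r−ω_c),  ω_r=0, ω_c=1
ω_s = 1 − (47/23)(0−1) = 70/23
ω_s/ω_c = 70/23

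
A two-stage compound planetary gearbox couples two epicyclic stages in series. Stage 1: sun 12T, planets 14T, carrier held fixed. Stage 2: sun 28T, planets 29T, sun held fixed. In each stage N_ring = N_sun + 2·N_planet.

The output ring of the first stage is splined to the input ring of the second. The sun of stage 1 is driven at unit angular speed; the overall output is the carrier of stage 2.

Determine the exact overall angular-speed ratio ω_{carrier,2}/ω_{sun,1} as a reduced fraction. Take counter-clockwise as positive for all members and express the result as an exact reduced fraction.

-43/190

Stage 1: N_ring = 12 + 2·14 = 40
Stage 1: 12(ω_s−ω_c) = −40(ω_r−ω_c),  ω_c=0, ω_s=1
Stage 1: ω_r = 0 − (12/40)(1−0) = -3/10
  ⇒ ω_r¹/ω_s¹ = -3/10
Stage 2: N_ring = 28 + 2·29 = 86
Stage 2: 28(ω_s−ω_c) = −86(ω_r−ω_c),  ω_s=0, ω_r=1
Stage 2: 28(0−ω_c) = −86(1−ω_c)  ⇒  114ω_c = 86  ⇒  ω_c = 43/57
  ⇒ ω_c²/ω_r² = 43/57
Coupling ω_r² = ω_r¹ ⇒ overall = -3/10 × 43/57 = -43/190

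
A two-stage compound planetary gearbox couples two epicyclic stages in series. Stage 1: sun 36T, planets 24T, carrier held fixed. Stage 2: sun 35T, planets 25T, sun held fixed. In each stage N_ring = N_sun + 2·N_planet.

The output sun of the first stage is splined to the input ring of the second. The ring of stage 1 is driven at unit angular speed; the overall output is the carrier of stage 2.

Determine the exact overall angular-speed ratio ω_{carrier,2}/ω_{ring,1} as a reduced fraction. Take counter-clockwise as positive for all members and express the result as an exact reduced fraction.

-119/72

Stage 1: N_ring = 36 + 2·24 = 84
Stage 1: 36(ω_s−ω_c) = −84(ω_r−ω_c),  ω_c=0, ω_r=1
Stage 1: ω_s = 0 − (84/36)(1−0) = -7/3
  ⇒ ω_s¹/ω_r¹ = -7/3
Stage 2: N_ring = 35 + 2·25 = 85
Stage 2: 35(ω_s−ω_c) = −85(ω_r−ω_c),  ω_s=0, ω_r=1
Stage 2: 35(0−ω_c) = −85(1−ω_c)  ⇒  120ω_c = 85  ⇒  ω_c = 17/24
  ⇒ ω_c²/ω_r² = 17/24
Coupling ω_r² = ω_s¹ ⇒ overall = -7/3 × 17/24 = -119/72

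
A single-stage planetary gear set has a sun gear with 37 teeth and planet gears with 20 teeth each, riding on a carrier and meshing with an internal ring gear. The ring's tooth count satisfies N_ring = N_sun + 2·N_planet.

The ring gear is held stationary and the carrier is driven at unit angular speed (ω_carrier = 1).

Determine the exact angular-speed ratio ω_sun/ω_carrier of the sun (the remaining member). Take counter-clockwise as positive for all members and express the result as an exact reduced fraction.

114/37

N_ring = 37 + 2·20 = 77
37(ω_s−ω_c) = −77(ω_r−ω_c),  ω_r=0, ω_c=1
ω_s = 1 − (77/37)(0−1) = 114/37
ω_s/ω_c = 114/37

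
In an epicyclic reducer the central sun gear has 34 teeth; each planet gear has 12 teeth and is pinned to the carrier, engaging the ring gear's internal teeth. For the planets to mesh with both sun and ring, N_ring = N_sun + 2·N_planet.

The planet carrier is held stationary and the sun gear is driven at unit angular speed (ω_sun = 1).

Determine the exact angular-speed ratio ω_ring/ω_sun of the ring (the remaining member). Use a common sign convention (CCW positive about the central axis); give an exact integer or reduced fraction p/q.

N_ring = 34 + 2·12 = 58
34(ω_s−ω_c) = −58(ω_r−ω_c),  ω_c=0, ω_s=1
ω_r = 0 − (34/58)(1−0) = -17/29
ω_r/ω_s = -17/29

-17/29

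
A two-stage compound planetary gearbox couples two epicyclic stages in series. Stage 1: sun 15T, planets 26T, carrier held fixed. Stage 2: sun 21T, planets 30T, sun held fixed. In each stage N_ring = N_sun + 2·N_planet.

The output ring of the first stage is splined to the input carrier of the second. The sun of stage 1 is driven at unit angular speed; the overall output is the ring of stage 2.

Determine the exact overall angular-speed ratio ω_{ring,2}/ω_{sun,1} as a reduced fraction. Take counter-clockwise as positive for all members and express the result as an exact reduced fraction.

-170/603

Stage 1: N_ring = 15 + 2·26 = 67
Stage 1: 15(ω_s−ω_c) = −67(ω_r−ω_c),  ω_c=0, ω_s=1
Stage 1: ω_r = 0 − (15/67)(1−0) = -15/67
  ⇒ ω_r¹/ω_s¹ = -15/67
Stage 2: N_ring = 21 + 2·30 = 81
Stage 2: 21(ω_s−ω_c) = −81(ω_r−ω_c),  ω_s=0, ω_c=1
Stage 2: ω_r = 1 − (21/81)(0−1) = 34/27
  ⇒ ω_r²/ω_c² = 34/27
Coupling ω_c² = ω_r¹ ⇒ overall = -15/67 × 34/27 = -170/603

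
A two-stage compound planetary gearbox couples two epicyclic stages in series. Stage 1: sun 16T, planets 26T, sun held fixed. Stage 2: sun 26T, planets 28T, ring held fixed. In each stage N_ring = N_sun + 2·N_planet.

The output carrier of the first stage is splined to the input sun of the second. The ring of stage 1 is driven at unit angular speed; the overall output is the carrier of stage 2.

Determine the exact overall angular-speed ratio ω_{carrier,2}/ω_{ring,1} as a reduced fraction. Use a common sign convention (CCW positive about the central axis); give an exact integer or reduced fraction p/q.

Stage 1: N_ring = 16 + 2·26 = 68
Stage 1: 16(ω_s−ω_c) = −68(ω_r−ω_c),  ω_s=0, ω_r=1
Stage 1: 16(0−ω_c) = −68(1−ω_c)  ⇒  84ω_c = 68  ⇒  ω_c = 17/21
  ⇒ ω_c¹/ω_r¹ = 17/21
Stage 2: N_ring = 26 + 2·28 = 82
Stage 2: 26(ω_s−ω_c) = −82(ω_r−ω_c),  ω_r=0, ω_s=1
Stage 2: 26(1−ω_c) = −82(0−ω_c)  ⇒  108ω_c = 26  ⇒  ω_c = 13/54
  ⇒ ω_c²/ω_s² = 13/54
Coupling ω_s² = ω_c¹ ⇒ overall = 17/21 × 13/54 = 221/1134

221/1134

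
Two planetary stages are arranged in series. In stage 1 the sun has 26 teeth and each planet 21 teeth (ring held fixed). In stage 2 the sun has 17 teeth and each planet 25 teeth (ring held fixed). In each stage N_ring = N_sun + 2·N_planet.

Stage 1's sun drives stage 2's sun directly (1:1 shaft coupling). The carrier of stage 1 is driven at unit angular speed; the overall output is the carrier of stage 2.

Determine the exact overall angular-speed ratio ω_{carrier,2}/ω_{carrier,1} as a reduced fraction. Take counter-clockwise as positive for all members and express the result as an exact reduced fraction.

799/1092

Stage 1: N_ring = 26 + 2·21 = 68
Stage 1: 26(ω_s−ω_c) = −68(ω_r−ω_c),  ω_r=0, ω_c=1
Stage 1: ω_s = 1 − (68/26)(0−1) = 47/13
  ⇒ ω_s¹/ω_c¹ = 47/13
Stage 2: N_ring = 17 + 2·25 = 67
Stage 2: 17(ω_s−ω_c) = −67(ω_r−ω_c),  ω_r=0, ω_s=1
Stage 2: 17(1−ω_c) = −67(0−ω_c)  ⇒  84ω_c = 17  ⇒  ω_c = 17/84
  ⇒ ω_c²/ω_s² = 17/84
Coupling ω_s² = ω_s¹ ⇒ overall = 47/13 × 17/84 = 799/1092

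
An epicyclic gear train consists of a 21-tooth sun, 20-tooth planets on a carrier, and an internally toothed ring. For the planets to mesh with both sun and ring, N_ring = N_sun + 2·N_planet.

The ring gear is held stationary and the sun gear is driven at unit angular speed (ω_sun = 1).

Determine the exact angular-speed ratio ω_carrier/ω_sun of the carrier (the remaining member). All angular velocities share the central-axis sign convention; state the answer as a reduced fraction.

21/82

N_ring = 21 + 2·20 = 61
21(ω_s−ω_c) = −61(ω_r−ω_c),  ω_r=0, ω_s=1
21(1−ω_c) = −61(0−ω_c)  ⇒  82ω_c = 21  ⇒  ω_c = 21/82
ω_c/ω_s = 21/82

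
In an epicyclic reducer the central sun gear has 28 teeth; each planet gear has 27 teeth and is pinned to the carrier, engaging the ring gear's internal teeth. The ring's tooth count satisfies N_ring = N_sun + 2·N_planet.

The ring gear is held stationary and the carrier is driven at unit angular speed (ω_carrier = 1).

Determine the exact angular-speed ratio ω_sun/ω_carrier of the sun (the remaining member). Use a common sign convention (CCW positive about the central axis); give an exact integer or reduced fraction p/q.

55/14

N_ring = 28 + 2·27 = 82
28(ω_s−ω_c) = −82(ω_r−ω_c),  ω_r=0, ω_c=1
ω_s = 1 − (82/28)(0−1) = 55/14
ω_s/ω_c = 55/14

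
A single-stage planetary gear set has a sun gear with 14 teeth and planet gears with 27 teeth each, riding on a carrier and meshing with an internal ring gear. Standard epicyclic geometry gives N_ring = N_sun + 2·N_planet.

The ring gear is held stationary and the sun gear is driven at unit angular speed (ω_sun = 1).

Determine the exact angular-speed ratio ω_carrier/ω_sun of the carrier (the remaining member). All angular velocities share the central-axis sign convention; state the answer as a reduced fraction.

N_ring = 14 + 2·27 = 68
14(ω_s−ω_c) = −68(ω_r−ω_c),  ω_r=0, ω_s=1
14(1−ω_c) = −68(0−ω_c)  ⇒  82ω_c = 14  ⇒  ω_c = 7/41
ω_c/ω_s = 7/41

7/41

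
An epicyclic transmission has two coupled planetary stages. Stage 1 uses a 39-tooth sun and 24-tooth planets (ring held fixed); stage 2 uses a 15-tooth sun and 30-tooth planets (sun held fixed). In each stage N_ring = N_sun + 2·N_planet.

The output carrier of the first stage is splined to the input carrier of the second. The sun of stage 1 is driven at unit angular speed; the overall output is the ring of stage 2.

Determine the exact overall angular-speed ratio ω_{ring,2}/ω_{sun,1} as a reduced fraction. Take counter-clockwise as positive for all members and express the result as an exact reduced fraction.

Stage 1: N_ring = 39 + 2·24 = 87
Stage 1: 39(ω_s−ω_c) = −87(ω_r−ω_c),  ω_r=0, ω_s=1
Stage 1: 39(1−ω_c) = −87(0−ω_c)  ⇒  126ω_c = 39  ⇒  ω_c = 13/42
  ⇒ ω_c¹/ω_s¹ = 13/42
Stage 2: N_ring = 15 + 2·30 = 75
Stage 2: 15(ω_s−ω_c) = −75(ω_r−ω_c),  ω_s=0, ω_c=1
Stage 2: ω_r = 1 − (15/75)(0−1) = 6/5
  ⇒ ω_r²/ω_c² = 6/5
Coupling ω_c² = ω_c¹ ⇒ overall = 13/42 × 6/5 = 13/35

13/35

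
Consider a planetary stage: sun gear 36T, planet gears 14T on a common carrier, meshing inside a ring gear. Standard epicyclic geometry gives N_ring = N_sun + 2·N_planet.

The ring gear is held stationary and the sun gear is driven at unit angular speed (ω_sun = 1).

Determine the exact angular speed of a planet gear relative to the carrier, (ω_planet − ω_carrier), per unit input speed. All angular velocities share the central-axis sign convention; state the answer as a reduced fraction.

N_ring = 36 + 2·14 = 64
36(ω_s−ω_c) = −64(ω_r−ω_c),  ω_r=0, ω_s=1
36(1−ω_c) = −64(0−ω_c)  ⇒  100ω_c = 36  ⇒  ω_c = 9/25
sun–planet: 36·(1−9/25) = −14·(ω_p−ω_c)  ⇒  ω_p−ω_c = −(36/14)·(16/25) = -288/175

-288/175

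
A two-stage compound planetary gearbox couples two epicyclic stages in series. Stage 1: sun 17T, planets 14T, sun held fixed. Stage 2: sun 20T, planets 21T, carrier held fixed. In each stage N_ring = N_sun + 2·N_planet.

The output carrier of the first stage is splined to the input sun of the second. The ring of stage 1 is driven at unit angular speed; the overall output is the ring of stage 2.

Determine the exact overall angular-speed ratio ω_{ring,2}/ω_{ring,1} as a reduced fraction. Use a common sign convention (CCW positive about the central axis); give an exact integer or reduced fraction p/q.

-225/961

Stage 1: N_ring = 17 + 2·14 = 45
Stage 1: 17(ω_s−ω_c) = −45(ω_r−ω_c),  ω_s=0, ω_r=1
Stage 1: 17(0−ω_c) = −45(1−ω_c)  ⇒  62ω_c = 45  ⇒  ω_c = 45/62
  ⇒ ω_c¹/ω_r¹ = 45/62
Stage 2: N_ring = 20 + 2·21 = 62
Stage 2: 20(ω_s−ω_c) = −62(ω_r−ω_c),  ω_c=0, ω_s=1
Stage 2: ω_r = 0 − (20/62)(1−0) = -10/31
  ⇒ ω_r²/ω_s² = -10/31
Coupling ω_s² = ω_c¹ ⇒ overall = 45/62 × -10/31 = -225/961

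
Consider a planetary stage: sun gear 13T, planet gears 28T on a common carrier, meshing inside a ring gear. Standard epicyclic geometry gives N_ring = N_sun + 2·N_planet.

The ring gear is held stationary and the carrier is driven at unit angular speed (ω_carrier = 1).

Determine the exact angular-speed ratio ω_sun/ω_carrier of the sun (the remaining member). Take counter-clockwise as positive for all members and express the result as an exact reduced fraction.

82/13

N_ring = 13 + 2·28 = 69
13(ω_s−ω_c) = −69(ω_r−ω_c),  ω_r=0, ω_c=1
ω_s = 1 − (69/13)(0−1) = 82/13
ω_s/ω_c = 82/13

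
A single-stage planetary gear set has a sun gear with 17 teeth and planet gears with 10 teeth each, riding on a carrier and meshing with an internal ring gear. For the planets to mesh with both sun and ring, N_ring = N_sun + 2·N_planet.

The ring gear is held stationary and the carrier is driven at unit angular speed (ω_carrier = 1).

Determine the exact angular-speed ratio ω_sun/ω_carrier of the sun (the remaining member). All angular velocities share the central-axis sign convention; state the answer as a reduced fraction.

54/17

N_ring = 17 + 2·10 = 37
17(ω_s−ω_c) = −37(ω_r−ω_c),  ω_r=0, ω_c=1
ω_s = 1 − (37/17)(0−1) = 54/17
ω_s/ω_c = 54/17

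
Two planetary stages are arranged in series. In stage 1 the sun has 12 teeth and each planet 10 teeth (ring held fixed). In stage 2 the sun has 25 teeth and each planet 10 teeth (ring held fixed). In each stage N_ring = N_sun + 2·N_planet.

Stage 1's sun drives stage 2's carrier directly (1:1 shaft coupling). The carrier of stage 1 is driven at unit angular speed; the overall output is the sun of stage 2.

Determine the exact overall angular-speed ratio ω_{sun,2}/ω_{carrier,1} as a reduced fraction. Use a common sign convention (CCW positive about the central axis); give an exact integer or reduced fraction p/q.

154/15

Stage 1: N_ring = 12 + 2·10 = 32
Stage 1: 12(ω_s−ω_c) = −32(ω_r−ω_c),  ω_r=0, ω_c=1
Stage 1: ω_s = 1 − (32/12)(0−1) = 11/3
  ⇒ ω_s¹/ω_c¹ = 11/3
Stage 2: N_ring = 25 + 2·10 = 45
Stage 2: 25(ω_s−ω_c) = −45(ω_r−ω_c),  ω_r=0, ω_c=1
Stage 2: ω_s = 1 − (45/25)(0−1) = 14/5
  ⇒ ω_s²/ω_c² = 14/5
Coupling ω_c² = ω_s¹ ⇒ overall = 11/3 × 14/5 = 154/15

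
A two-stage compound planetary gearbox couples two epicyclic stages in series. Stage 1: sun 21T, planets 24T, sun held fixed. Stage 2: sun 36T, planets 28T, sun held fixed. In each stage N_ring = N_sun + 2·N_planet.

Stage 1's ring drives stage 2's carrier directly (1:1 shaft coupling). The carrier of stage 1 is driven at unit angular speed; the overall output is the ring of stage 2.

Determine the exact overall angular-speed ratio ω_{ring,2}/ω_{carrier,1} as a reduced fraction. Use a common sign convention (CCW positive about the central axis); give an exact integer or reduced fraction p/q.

960/529

Stage 1: N_ring = 21 + 2·24 = 69
Stage 1: 21(ω_s−ω_c) = −69(ω_r−ω_c),  ω_s=0, ω_c=1
Stage 1: ω_r = 1 − (21/69)(0−1) = 30/23
  ⇒ ω_r¹/ω_c¹ = 30/23
Stage 2: N_ring = 36 + 2·28 = 92
Stage 2: 36(ω_s−ω_c) = −92(ω_r−ω_c),  ω_s=0, ω_c=1
Stage 2: ω_r = 1 − (36/92)(0−1) = 32/23
  ⇒ ω_r²/ω_c² = 32/23
Coupling ω_c² = ω_r¹ ⇒ overall = 30/23 × 32/23 = 960/529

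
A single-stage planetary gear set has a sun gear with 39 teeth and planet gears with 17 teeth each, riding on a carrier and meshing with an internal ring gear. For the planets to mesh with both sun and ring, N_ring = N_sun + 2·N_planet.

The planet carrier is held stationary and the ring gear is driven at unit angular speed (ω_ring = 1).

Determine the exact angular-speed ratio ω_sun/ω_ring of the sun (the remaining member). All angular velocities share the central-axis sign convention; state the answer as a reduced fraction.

N_ring = 39 + 2·17 = 73
39(ω_s−ω_c) = −73(ω_r−ω_c),  ω_c=0, ω_r=1
ω_s = 0 − (73/39)(1−0) = -73/39
ω_s/ω_r = -73/39

-73/39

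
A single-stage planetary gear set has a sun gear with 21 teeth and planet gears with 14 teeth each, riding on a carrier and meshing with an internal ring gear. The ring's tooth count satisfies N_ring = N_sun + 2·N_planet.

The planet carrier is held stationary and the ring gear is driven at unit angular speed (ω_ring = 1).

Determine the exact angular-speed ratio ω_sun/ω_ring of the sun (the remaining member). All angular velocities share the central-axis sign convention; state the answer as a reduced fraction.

N_ring = 21 + 2·14 = 49
21(ω_s−ω_c) = −49(ω_r−ω_c),  ω_c=0, ω_r=1
ω_s = 0 − (49/21)(1−0) = -7/3
ω_s/ω_r = -7/3

-7/3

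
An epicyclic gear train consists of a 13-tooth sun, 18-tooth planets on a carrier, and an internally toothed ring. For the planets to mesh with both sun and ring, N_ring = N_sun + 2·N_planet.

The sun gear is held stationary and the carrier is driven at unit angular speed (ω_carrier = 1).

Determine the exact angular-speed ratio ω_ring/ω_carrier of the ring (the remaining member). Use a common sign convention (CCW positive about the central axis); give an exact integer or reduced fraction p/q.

62/49

N_ring = 13 + 2·18 = 49
13(ω_s−ω_c) = −49(ω_r−ω_c),  ω_s=0, ω_c=1
ω_r = 1 − (13/49)(0−1) = 62/49
ω_r/ω_c = 62/49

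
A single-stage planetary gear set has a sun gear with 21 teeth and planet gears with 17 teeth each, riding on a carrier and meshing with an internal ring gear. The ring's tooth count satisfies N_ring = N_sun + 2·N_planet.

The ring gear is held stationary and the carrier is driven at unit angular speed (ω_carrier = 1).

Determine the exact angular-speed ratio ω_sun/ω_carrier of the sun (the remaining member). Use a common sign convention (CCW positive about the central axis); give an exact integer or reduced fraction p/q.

76/21

N_ring = 21 + 2·17 = 55
21(ω_s−ω_c) = −55(ω_r−ω_c),  ω_r=0, ω_c=1
ω_s = 1 − (55/21)(0−1) = 76/21
ω_s/ω_c = 76/21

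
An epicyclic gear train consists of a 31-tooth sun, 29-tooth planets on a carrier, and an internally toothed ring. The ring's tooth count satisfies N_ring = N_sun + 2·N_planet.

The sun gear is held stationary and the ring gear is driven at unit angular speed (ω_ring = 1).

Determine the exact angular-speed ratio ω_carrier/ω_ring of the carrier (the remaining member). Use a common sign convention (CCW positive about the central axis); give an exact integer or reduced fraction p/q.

89/120

N_ring = 31 + 2·29 = 89
31(ω_s−ω_c) = −89(ω_r−ω_c),  ω_s=0, ω_r=1
31(0−ω_c) = −89(1−ω_c)  ⇒  120ω_c = 89  ⇒  ω_c = 89/120
ω_c/ω_r = 89/120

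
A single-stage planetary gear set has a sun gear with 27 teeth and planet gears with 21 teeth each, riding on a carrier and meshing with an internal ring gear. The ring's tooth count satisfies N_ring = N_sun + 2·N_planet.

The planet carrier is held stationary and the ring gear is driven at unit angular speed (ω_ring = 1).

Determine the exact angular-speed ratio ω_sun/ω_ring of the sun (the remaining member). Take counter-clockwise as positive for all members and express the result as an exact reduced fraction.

-23/9

N_ring = 27 + 2·21 = 69
27(ω_s−ω_c) = −69(ω_r−ω_c),  ω_c=0, ω_r=1
ω_s = 0 − (69/27)(1−0) = -23/9
ω_s/ω_r = -23/9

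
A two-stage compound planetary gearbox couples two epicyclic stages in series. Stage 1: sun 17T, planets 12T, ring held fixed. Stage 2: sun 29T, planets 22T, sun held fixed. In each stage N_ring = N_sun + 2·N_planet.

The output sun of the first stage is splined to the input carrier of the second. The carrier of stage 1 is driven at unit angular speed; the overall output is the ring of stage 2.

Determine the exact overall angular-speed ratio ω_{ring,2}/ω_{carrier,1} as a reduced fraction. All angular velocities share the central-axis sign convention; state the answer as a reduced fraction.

348/73

Stage 1: N_ring = 17 + 2·12 = 41
Stage 1: 17(ω_s−ω_c) = −41(ω_r−ω_c),  ω_r=0, ω_c=1
Stage 1: ω_s = 1 − (41/17)(0−1) = 58/17
  ⇒ ω_s¹/ω_c¹ = 58/17
Stage 2: N_ring = 29 + 2·22 = 73
Stage 2: 29(ω_s−ω_c) = −73(ω_r−ω_c),  ω_s=0, ω_c=1
Stage 2: ω_r = 1 − (29/73)(0−1) = 102/73
  ⇒ ω_r²/ω_c² = 102/73
Coupling ω_c² = ω_s¹ ⇒ overall = 58/17 × 102/73 = 348/73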